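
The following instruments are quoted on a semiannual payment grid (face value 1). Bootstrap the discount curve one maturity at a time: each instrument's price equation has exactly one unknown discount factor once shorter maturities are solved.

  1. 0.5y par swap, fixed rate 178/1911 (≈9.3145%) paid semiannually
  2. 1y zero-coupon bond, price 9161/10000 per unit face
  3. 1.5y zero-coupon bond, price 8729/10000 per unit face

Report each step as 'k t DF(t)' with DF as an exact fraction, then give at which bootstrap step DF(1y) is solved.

step 1 [0.5y] swap r/2=89/1911: DF=(1 − 89/1911·(0))/(1+89/1911) = 1911/2000 ≈ 0.955500
step 2 [1y] zero: DF = P = 9161/10000 ≈ 0.916100
step 3 [1.5y] zero: DF = P = 8729/10000 ≈ 0.872900

1 1/2 1911/2000
2 1 9161/10000
3 3/2 8729/10000
DF(1y) is solved at step 2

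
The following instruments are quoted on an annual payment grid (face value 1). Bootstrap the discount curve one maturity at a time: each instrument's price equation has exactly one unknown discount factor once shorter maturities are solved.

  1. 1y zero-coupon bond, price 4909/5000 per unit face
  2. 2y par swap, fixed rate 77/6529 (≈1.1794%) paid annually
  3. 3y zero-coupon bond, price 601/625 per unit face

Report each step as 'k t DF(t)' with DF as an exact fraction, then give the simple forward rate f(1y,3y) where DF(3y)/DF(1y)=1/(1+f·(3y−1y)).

1 1 4909/5000
2 2 9769/10000
3 3 601/625
f(1y,3y) = ((4909/5000)/(601/625) − 1)/(2) = 101/9616 ≈ 1.0503%

step 1 [1y] zero: DF = P = 4909/5000 ≈ 0.981800
step 2 [2y] swap r/1=77/6529: DF=(1 − 77/6529·(0.981800))/(1+77/6529) = 9769/10000 ≈ 0.976900
step 3 [3y] zero: DF = P = 601/625 ≈ 0.961600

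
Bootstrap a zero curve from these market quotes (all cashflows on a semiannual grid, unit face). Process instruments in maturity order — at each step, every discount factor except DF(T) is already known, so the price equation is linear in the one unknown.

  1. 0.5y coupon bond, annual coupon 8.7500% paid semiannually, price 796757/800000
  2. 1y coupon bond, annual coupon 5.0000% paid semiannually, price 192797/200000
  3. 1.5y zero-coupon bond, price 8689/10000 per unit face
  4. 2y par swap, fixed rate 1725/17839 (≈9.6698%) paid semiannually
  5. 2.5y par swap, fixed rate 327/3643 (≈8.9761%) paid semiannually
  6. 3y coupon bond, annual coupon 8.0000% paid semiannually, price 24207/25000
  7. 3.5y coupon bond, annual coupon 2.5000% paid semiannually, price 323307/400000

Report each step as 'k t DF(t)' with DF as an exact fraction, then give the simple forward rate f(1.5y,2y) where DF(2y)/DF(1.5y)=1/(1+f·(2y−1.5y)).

1 1/2 4771/5000
2 1 2293/2500
3 3/2 8689/10000
4 2 331/400
5 5/2 4019/5000
6 3 7629/10000
7 7/2 7349/10000
f(1.5y,2y) = ((8689/10000)/(331/400) − 1)/(1/2) = 828/8275 ≈ 10.0060%

step 1 [0.5y] bond c/2=7/160: DF=(796757/800000 − 7/160·(0))/(1+7/160) = 4771/5000 ≈ 0.954200
step 2 [1y] bond c/2=1/40: DF=(192797/200000 − 1/40·(0.954200))/(1+1/40) = 2293/2500 ≈ 0.917200
step 3 [1.5y] zero: DF = P = 8689/10000 ≈ 0.868900
step 4 [2y] swap r/2=1725/35678: DF=(1 − 1725/35678·(0.954200+0.917200+0.868900))/(1+1725/35678) = 331/400 ≈ 0.827500
step 5 [2.5y] swap r/2=327/7286: DF=(1 − 327/7286·(0.954200+0.917200+0.868900+0.827500))/(1+327/7286) = 4019/5000 ≈ 0.803800
step 6 [3y] bond c/2=1/25: DF=(24207/25000 − 1/25·(0.954200+0.917200+0.868900+0.827500+0.803800))/(1+1/25) = 7629/10000 ≈ 0.762900
step 7 [3.5y] bond c/2=1/80: DF=(323307/400000 − 1/80·(0.954200+0.917200+0.868900+0.827500+0.803800+0.762900))/(1+1/80) = 7349/10000 ≈ 0.734900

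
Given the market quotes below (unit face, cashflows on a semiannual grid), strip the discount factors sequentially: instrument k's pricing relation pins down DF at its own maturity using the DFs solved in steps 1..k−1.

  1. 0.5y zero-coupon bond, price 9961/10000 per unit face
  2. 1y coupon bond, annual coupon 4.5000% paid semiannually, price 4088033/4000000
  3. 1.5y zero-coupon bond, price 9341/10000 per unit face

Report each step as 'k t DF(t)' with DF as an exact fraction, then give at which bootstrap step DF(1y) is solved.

step 1 [0.5y] zero: DF = P = 9961/10000 ≈ 0.996100
step 2 [1y] bond c/2=9/400: DF=(4088033/4000000 − 9/400·(0.996100))/(1+9/400) = 611/625 ≈ 0.977600
step 3 [1.5y] zero: DF = P = 9341/10000 ≈ 0.934100

1 1/2 9961/10000
2 1 611/625
3 3/2 9341/10000
DF(1y) is solved at step 2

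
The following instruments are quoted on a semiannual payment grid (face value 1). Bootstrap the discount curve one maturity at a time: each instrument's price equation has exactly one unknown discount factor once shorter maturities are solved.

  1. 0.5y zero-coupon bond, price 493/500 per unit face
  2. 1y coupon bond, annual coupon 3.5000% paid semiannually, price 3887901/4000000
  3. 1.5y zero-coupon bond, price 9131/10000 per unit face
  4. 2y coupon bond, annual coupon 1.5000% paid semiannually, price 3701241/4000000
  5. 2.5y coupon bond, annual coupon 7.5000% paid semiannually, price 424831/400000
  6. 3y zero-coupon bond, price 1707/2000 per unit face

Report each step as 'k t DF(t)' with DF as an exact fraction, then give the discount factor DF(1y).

1 1/2 493/500
2 1 9383/10000
3 3/2 9131/10000
4 2 8973/10000
5 5/2 8887/10000
6 3 1707/2000
DF(1y) = 9383/10000 ≈ 0.938300

step 1 [0.5y] zero: DF = P = 493/500 ≈ 0.986000
step 2 [1y] bond c/2=7/400: DF=(3887901/4000000 − 7/400·(0.986000))/(1+7/400) = 9383/10000 ≈ 0.938300
step 3 [1.5y] zero: DF = P = 9131/10000 ≈ 0.913100
step 4 [2y] bond c/2=3/400: DF=(3701241/4000000 − 3/400·(0.986000+0.938300+0.913100))/(1+3/400) = 8973/10000 ≈ 0.897300
step 5 [2.5y] bond c/2=3/80: DF=(424831/400000 − 3/80·(0.986000+0.938300+0.913100+0.897300))/(1+3/80) = 8887/10000 ≈ 0.888700
step 6 [3y] zero: DF = P = 1707/2000 ≈ 0.853500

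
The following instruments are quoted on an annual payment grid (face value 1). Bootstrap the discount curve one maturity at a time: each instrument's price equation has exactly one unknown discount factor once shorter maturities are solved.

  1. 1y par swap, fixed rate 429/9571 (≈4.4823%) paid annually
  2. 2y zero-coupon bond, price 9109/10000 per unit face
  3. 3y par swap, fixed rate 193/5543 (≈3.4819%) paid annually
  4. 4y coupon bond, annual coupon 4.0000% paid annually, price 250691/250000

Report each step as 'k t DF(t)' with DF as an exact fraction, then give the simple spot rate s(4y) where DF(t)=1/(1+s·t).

1 1 9571/10000
2 2 9109/10000
3 3 1807/2000
4 4 536/625
s(4y) = (1/(536/625) − 1)/(4) = 89/2144 ≈ 4.1511%

step 1 [1y] swap r/1=429/9571: DF=(1 − 429/9571·(0))/(1+429/9571) = 9571/10000 ≈ 0.957100
step 2 [2y] zero: DF = P = 9109/10000 ≈ 0.910900
step 3 [3y] swap r/1=193/5543: DF=(1 − 193/5543·(0.957100+0.910900))/(1+193/5543) = 1807/2000 ≈ 0.903500
step 4 [4y] bond c/1=1/25: DF=(250691/250000 − 1/25·(0.957100+0.910900+0.903500))/(1+1/25) = 536/625 ≈ 0.857600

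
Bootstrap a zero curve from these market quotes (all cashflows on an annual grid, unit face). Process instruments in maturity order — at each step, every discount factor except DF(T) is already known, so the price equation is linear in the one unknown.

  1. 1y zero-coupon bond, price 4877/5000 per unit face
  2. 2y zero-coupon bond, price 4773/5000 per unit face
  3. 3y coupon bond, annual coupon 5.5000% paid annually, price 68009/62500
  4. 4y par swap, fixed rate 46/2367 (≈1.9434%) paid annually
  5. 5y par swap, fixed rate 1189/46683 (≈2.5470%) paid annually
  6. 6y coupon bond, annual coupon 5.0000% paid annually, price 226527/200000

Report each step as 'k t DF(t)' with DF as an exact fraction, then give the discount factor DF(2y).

step 1 [1y] zero: DF = P = 4877/5000 ≈ 0.975400
step 2 [2y] zero: DF = P = 4773/5000 ≈ 0.954600
step 3 [3y] bond c/1=11/200: DF=(68009/62500 − 11/200·(0.975400+0.954600))/(1+11/200) = 2327/2500 ≈ 0.930800
step 4 [4y] swap r/1=46/2367: DF=(1 − 46/2367·(0.975400+0.954600+0.930800))/(1+46/2367) = 579/625 ≈ 0.926400
step 5 [5y] swap r/1=1189/46683: DF=(1 − 1189/46683·(0.975400+0.954600+0.930800+0.926400))/(1+1189/46683) = 8811/10000 ≈ 0.881100
step 6 [6y] bond c/1=1/20: DF=(226527/200000 − 1/20·(0.975400+0.954600+0.930800+0.926400+0.881100))/(1+1/20) = 2141/2500 ≈ 0.856400

1 1 4877/5000
2 2 4773/5000
3 3 2327/2500
4 4 579/625
5 5 8811/10000
6 6 2141/2500
DF(2y) = 4773/5000 ≈ 0.954600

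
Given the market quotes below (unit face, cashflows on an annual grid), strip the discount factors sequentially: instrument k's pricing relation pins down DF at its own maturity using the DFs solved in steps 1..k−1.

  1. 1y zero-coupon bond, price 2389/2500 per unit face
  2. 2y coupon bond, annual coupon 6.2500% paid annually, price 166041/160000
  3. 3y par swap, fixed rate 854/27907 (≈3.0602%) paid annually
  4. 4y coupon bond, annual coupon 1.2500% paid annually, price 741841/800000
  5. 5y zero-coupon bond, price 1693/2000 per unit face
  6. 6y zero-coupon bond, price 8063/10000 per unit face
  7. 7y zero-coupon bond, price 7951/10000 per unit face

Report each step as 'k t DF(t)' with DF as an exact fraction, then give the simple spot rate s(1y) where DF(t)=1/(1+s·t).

1 1 2389/2500
2 2 1841/2000
3 3 4573/5000
4 4 4407/5000
5 5 1693/2000
6 6 8063/10000
7 7 7951/10000
s(1y) = (1/(2389/2500) − 1)/(1) = 111/2389 ≈ 4.6463%

step 1 [1y] zero: DF = P = 2389/2500 ≈ 0.955600
step 2 [2y] bond c/1=1/16: DF=(166041/160000 − 1/16·(0.955600))/(1+1/16) = 1841/2000 ≈ 0.920500
step 3 [3y] swap r/1=854/27907: DF=(1 − 854/27907·(0.955600+0.920500))/(1+854/27907) = 4573/5000 ≈ 0.914600
step 4 [4y] bond c/1=1/80: DF=(741841/800000 − 1/80·(0.955600+0.920500+0.914600))/(1+1/80) = 4407/5000 ≈ 0.881400
step 5 [5y] zero: DF = P = 1693/2000 ≈ 0.846500
step 6 [6y] zero: DF = P = 8063/10000 ≈ 0.806300
step 7 [7y] zero: DF = P = 7951/10000 ≈ 0.795100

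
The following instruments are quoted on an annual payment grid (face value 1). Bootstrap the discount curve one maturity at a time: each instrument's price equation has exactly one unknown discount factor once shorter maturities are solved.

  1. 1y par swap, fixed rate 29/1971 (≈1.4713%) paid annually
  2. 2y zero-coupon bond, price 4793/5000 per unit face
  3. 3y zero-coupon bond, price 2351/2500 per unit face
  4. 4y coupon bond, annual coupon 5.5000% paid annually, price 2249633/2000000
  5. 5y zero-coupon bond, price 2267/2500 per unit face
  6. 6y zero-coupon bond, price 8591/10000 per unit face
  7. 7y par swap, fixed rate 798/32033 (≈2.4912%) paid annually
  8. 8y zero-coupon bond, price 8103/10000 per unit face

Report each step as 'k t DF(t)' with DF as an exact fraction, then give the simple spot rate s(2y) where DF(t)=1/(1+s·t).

step 1 [1y] swap r/1=29/1971: DF=(1 − 29/1971·(0))/(1+29/1971) = 1971/2000 ≈ 0.985500
step 2 [2y] zero: DF = P = 4793/5000 ≈ 0.958600
step 3 [3y] zero: DF = P = 2351/2500 ≈ 0.940400
step 4 [4y] bond c/1=11/200: DF=(2249633/2000000 − 11/200·(0.985500+0.958600+0.940400))/(1+11/200) = 4579/5000 ≈ 0.915800
step 5 [5y] zero: DF = P = 2267/2500 ≈ 0.906800
step 6 [6y] zero: DF = P = 8591/10000 ≈ 0.859100
step 7 [7y] swap r/1=798/32033: DF=(1 − 798/32033·(0.985500+0.958600+0.940400+0.915800+0.906800+0.859100))/(1+798/32033) = 2101/2500 ≈ 0.840400
step 8 [8y] zero: DF = P = 8103/10000 ≈ 0.810300

1 1 1971/2000
2 2 4793/5000
3 3 2351/2500
4 4 4579/5000
5 5 2267/2500
6 6 8591/10000
7 7 2101/2500
8 8 8103/10000
s(2y) = (1/(4793/5000) − 1)/(2) = 207/9586 ≈ 2.1594%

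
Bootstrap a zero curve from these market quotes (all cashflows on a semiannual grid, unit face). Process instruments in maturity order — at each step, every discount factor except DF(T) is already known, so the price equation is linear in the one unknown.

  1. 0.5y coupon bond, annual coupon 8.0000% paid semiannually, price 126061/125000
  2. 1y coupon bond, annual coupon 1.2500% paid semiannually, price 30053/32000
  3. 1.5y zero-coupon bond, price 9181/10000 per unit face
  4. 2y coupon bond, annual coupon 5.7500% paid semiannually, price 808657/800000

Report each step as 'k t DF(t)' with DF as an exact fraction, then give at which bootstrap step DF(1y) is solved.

step 1 [0.5y] bond c/2=1/25: DF=(126061/125000 − 1/25·(0))/(1+1/25) = 9697/10000 ≈ 0.969700
step 2 [1y] bond c/2=1/160: DF=(30053/32000 − 1/160·(0.969700))/(1+1/160) = 9273/10000 ≈ 0.927300
step 3 [1.5y] zero: DF = P = 9181/10000 ≈ 0.918100
step 4 [2y] bond c/2=23/800: DF=(808657/800000 − 23/800·(0.969700+0.927300+0.918100))/(1+23/800) = 9039/10000 ≈ 0.903900

1 1/2 9697/10000
2 1 9273/10000
3 3/2 9181/10000
4 2 9039/10000
DF(1y) is solved at step 2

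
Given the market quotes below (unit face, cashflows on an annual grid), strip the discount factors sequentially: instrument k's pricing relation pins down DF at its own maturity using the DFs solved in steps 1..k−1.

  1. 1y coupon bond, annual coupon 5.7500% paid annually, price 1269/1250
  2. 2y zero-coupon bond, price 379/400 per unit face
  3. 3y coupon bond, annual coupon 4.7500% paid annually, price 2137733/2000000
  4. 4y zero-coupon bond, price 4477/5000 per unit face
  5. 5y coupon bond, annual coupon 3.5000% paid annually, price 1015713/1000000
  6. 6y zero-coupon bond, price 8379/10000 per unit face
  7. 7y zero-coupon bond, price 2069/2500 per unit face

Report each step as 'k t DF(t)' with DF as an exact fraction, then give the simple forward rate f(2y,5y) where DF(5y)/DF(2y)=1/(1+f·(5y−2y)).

1 1 24/25
2 2 379/400
3 3 9339/10000
4 4 4477/5000
5 5 171/200
6 6 8379/10000
7 7 2069/2500
f(2y,5y) = ((379/400)/(171/200) − 1)/(3) = 37/1026 ≈ 3.6062%

step 1 [1y] bond c/1=23/400: DF=(1269/1250 − 23/400·(0))/(1+23/400) = 24/25 ≈ 0.960000
step 2 [2y] zero: DF = P = 379/400 ≈ 0.947500
step 3 [3y] bond c/1=19/400: DF=(2137733/2000000 − 19/400·(0.960000+0.947500))/(1+19/400) = 9339/10000 ≈ 0.933900
step 4 [4y] zero: DF = P = 4477/5000 ≈ 0.895400
step 5 [5y] bond c/1=7/200: DF=(1015713/1000000 − 7/200·(0.960000+0.947500+0.933900+0.895400))/(1+7/200) = 171/200 ≈ 0.855000
step 6 [6y] zero: DF = P = 8379/10000 ≈ 0.837900
step 7 [7y] zero: DF = P = 2069/2500 ≈ 0.827600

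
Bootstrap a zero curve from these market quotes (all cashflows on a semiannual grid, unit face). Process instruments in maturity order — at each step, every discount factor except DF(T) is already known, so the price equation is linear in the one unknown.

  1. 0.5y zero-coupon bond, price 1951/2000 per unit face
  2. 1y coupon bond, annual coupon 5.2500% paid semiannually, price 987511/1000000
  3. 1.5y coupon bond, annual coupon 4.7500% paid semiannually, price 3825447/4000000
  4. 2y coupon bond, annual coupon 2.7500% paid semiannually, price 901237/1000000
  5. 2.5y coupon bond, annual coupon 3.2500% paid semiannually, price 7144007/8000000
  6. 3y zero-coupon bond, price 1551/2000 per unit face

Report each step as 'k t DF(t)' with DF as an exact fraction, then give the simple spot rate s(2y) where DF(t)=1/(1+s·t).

1 1/2 1951/2000
2 1 9373/10000
3 3/2 4449/5000
4 2 851/1000
5 5/2 8203/10000
6 3 1551/2000
s(2y) = (1/(851/1000) − 1)/(2) = 149/1702 ≈ 8.7544%

step 1 [0.5y] zero: DF = P = 1951/2000 ≈ 0.975500
step 2 [1y] bond c/2=21/800: DF=(987511/1000000 − 21/800·(0.975500))/(1+21/800) = 9373/10000 ≈ 0.937300
step 3 [1.5y] bond c/2=19/800: DF=(3825447/4000000 − 19/800·(0.975500+0.937300))/(1+19/800) = 4449/5000 ≈ 0.889800
step 4 [2y] bond c/2=11/800: DF=(901237/1000000 − 11/800·(0.975500+0.937300+0.889800))/(1+11/800) = 851/1000 ≈ 0.851000
step 5 [2.5y] bond c/2=13/800: DF=(7144007/8000000 − 13/800·(0.975500+0.937300+0.889800+0.851000))/(1+13/800) = 8203/10000 ≈ 0.820300
step 6 [3y] zero: DF = P = 1551/2000 ≈ 0.775500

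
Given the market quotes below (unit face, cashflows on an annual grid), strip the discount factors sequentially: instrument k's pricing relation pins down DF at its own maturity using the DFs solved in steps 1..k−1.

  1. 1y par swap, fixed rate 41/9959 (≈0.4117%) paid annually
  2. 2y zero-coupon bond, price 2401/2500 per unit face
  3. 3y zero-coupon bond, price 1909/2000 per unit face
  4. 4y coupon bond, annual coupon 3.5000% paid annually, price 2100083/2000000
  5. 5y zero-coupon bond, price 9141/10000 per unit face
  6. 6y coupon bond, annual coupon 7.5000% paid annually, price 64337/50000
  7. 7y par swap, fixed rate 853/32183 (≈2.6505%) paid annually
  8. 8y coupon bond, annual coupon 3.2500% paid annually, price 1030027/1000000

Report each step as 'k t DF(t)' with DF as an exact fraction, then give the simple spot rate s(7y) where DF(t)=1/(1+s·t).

1 1 9959/10000
2 2 2401/2500
3 3 1909/2000
4 4 9161/10000
5 5 9141/10000
6 6 4331/5000
7 7 4147/5000
8 8 159/200
s(7y) = (1/(4147/5000) − 1)/(7) = 853/29029 ≈ 2.9384%

step 1 [1y] swap r/1=41/9959: DF=(1 − 41/9959·(0))/(1+41/9959) = 9959/10000 ≈ 0.995900
step 2 [2y] zero: DF = P = 2401/2500 ≈ 0.960400
step 3 [3y] zero: DF = P = 1909/2000 ≈ 0.954500
step 4 [4y] bond c/1=7/200: DF=(2100083/2000000 − 7/200·(0.995900+0.960400+0.954500))/(1+7/200) = 9161/10000 ≈ 0.916100
step 5 [5y] zero: DF = P = 9141/10000 ≈ 0.914100
step 6 [6y] bond c/1=3/40: DF=(64337/50000 − 3/40·(0.995900+0.960400+0.954500+0.916100+0.914100))/(1+3/40) = 4331/5000 ≈ 0.866200
step 7 [7y] swap r/1=853/32183: DF=(1 − 853/32183·(0.995900+0.960400+0.954500+0.916100+0.914100+0.866200))/(1+853/32183) = 4147/5000 ≈ 0.829400
step 8 [8y] bond c/1=13/400: DF=(1030027/1000000 − 13/400·(0.995900+0.960400+0.954500+0.916100+0.914100+0.866200+0.829400))/(1+13/400) = 159/200 ≈ 0.795000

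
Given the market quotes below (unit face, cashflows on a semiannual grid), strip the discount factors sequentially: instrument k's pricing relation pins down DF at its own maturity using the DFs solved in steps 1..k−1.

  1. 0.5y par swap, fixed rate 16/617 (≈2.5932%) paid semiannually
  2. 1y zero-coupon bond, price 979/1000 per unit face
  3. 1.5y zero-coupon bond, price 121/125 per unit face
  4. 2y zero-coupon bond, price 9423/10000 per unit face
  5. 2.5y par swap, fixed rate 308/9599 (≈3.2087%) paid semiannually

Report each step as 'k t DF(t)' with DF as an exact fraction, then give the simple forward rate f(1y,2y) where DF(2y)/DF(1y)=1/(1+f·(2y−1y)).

step 1 [0.5y] swap r/2=8/617: DF=(1 − 8/617·(0))/(1+8/617) = 617/625 ≈ 0.987200
step 2 [1y] zero: DF = P = 979/1000 ≈ 0.979000
step 3 [1.5y] zero: DF = P = 121/125 ≈ 0.968000
step 4 [2y] zero: DF = P = 9423/10000 ≈ 0.942300
step 5 [2.5y] swap r/2=154/9599: DF=(1 − 154/9599·(0.987200+0.979000+0.968000+0.942300))/(1+154/9599) = 923/1000 ≈ 0.923000

1 1/2 617/625
2 1 979/1000
3 3/2 121/125
4 2 9423/10000
5 5/2 923/1000
f(1y,2y) = ((979/1000)/(9423/10000) − 1)/(1) = 367/9423 ≈ 3.8947%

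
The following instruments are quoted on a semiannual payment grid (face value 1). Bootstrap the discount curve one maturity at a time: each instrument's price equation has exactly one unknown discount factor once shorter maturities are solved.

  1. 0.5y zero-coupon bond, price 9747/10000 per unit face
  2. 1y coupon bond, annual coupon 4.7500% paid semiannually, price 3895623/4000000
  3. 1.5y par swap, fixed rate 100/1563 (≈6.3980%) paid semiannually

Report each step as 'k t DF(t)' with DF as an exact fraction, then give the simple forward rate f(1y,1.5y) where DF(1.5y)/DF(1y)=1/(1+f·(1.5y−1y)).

1 1/2 9747/10000
2 1 9287/10000
3 3/2 91/100
f(1y,1.5y) = ((9287/10000)/(91/100) − 1)/(1/2) = 187/4550 ≈ 4.1099%

step 1 [0.5y] zero: DF = P = 9747/10000 ≈ 0.974700
step 2 [1y] bond c/2=19/800: DF=(3895623/4000000 − 19/800·(0.974700))/(1+19/800) = 9287/10000 ≈ 0.928700
step 3 [1.5y] swap r/2=50/1563: DF=(1 − 50/1563·(0.974700+0.928700))/(1+50/1563) = 91/100 ≈ 0.910000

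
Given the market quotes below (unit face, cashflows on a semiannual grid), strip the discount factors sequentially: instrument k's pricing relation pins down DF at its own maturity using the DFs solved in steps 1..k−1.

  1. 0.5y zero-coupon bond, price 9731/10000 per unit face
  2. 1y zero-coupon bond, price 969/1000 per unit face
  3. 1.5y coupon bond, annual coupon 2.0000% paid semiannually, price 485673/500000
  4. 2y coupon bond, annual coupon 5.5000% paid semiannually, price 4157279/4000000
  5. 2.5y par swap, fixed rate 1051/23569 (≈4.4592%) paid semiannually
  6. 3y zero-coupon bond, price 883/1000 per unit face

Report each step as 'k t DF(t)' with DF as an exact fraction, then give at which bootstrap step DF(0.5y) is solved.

1 1/2 9731/10000
2 1 969/1000
3 3/2 377/400
4 2 9343/10000
5 5/2 8949/10000
6 3 883/1000
DF(0.5y) is solved at step 1

step 1 [0.5y] zero: DF = P = 9731/10000 ≈ 0.973100
step 2 [1y] zero: DF = P = 969/1000 ≈ 0.969000
step 3 [1.5y] bond c/2=1/100: DF=(485673/500000 − 1/100·(0.973100+0.969000))/(1+1/100) = 377/400 ≈ 0.942500
step 4 [2y] bond c/2=11/400: DF=(4157279/4000000 − 11/400·(0.973100+0.969000+0.942500))/(1+11/400) = 9343/10000 ≈ 0.934300
step 5 [2.5y] swap r/2=1051/47138: DF=(1 − 1051/47138·(0.973100+0.969000+0.942500+0.934300))/(1+1051/47138) = 8949/10000 ≈ 0.894900
step 6 [3y] zero: DF = P = 883/1000 ≈ 0.883000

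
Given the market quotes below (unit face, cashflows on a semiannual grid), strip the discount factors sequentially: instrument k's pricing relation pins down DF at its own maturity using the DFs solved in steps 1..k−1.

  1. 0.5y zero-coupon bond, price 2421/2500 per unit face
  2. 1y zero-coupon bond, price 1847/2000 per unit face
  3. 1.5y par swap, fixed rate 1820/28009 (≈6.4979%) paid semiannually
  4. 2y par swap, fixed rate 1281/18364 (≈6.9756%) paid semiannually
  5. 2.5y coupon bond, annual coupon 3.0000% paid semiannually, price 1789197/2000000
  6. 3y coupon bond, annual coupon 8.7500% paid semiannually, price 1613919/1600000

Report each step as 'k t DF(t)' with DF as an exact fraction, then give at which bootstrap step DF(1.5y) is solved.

1 1/2 2421/2500
2 1 1847/2000
3 3/2 909/1000
4 2 8719/10000
5 5/2 8271/10000
6 3 3889/5000
DF(1.5y) is solved at step 3

step 1 [0.5y] zero: DF = P = 2421/2500 ≈ 0.968400
step 2 [1y] zero: DF = P = 1847/2000 ≈ 0.923500
step 3 [1.5y] swap r/2=910/28009: DF=(1 − 910/28009·(0.968400+0.923500))/(1+910/28009) = 909/1000 ≈ 0.909000
step 4 [2y] swap r/2=1281/36728: DF=(1 − 1281/36728·(0.968400+0.923500+0.909000))/(1+1281/36728) = 8719/10000 ≈ 0.871900
step 5 [2.5y] bond c/2=3/200: DF=(1789197/2000000 − 3/200·(0.968400+0.923500+0.909000+0.871900))/(1+3/200) = 8271/10000 ≈ 0.827100
step 6 [3y] bond c/2=7/160: DF=(1613919/1600000 − 7/160·(0.968400+0.923500+0.909000+0.871900+0.827100))/(1+7/160) = 3889/5000 ≈ 0.777800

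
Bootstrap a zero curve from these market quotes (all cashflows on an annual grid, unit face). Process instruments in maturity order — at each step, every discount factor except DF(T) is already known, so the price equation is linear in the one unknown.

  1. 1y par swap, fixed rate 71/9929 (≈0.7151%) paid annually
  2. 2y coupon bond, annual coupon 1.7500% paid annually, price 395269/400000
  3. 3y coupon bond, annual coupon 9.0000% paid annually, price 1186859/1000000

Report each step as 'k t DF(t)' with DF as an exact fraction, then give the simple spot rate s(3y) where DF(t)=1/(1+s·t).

1 1 9929/10000
2 2 9541/10000
3 3 9281/10000
s(3y) = (1/(9281/10000) − 1)/(3) = 719/27843 ≈ 2.5823%

step 1 [1y] swap r/1=71/9929: DF=(1 − 71/9929·(0))/(1+71/9929) = 9929/10000 ≈ 0.992900
step 2 [2y] bond c/1=7/400: DF=(395269/400000 − 7/400·(0.992900))/(1+7/400) = 9541/10000 ≈ 0.954100
step 3 [3y] bond c/1=9/100: DF=(1186859/1000000 − 9/100·(0.992900+0.954100))/(1+9/100) = 9281/10000 ≈ 0.928100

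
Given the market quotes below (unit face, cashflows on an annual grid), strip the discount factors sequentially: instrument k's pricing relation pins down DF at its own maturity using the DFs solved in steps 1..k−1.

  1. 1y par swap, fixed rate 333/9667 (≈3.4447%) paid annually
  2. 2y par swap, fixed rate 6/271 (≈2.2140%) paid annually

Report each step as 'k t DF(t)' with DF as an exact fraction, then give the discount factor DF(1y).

1 1 9667/10000
2 2 4787/5000
DF(1y) = 9667/10000 ≈ 0.966700

step 1 [1y] swap r/1=333/9667: DF=(1 − 333/9667·(0))/(1+333/9667) = 9667/10000 ≈ 0.966700
step 2 [2y] swap r/1=6/271: DF=(1 − 6/271·(0.966700))/(1+6/271) = 4787/5000 ≈ 0.957400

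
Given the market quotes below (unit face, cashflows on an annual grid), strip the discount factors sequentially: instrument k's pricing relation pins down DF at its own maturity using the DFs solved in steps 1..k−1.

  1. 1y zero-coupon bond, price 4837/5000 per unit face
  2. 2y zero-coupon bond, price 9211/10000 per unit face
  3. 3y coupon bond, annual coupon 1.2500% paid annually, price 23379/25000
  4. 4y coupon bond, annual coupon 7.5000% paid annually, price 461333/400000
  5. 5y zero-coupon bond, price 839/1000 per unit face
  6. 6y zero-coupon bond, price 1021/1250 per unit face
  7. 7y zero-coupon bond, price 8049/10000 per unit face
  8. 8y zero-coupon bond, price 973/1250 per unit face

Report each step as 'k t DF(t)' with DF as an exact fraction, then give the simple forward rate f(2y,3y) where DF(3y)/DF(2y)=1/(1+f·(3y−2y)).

step 1 [1y] zero: DF = P = 4837/5000 ≈ 0.967400
step 2 [2y] zero: DF = P = 9211/10000 ≈ 0.921100
step 3 [3y] bond c/1=1/80: DF=(23379/25000 − 1/80·(0.967400+0.921100))/(1+1/80) = 9003/10000 ≈ 0.900300
step 4 [4y] bond c/1=3/40: DF=(461333/400000 − 3/40·(0.967400+0.921100+0.900300))/(1+3/40) = 8783/10000 ≈ 0.878300
step 5 [5y] zero: DF = P = 839/1000 ≈ 0.839000
step 6 [6y] zero: DF = P = 1021/1250 ≈ 0.816800
step 7 [7y] zero: DF = P = 8049/10000 ≈ 0.804900
step 8 [8y] zero: DF = P = 973/1250 ≈ 0.778400

1 1 4837/5000
2 2 9211/10000
3 3 9003/10000
4 4 8783/10000
5 5 839/1000
6 6 1021/1250
7 7 8049/10000
8 8 973/1250
f(2y,3y) = ((9211/10000)/(9003/10000) − 1)/(1) = 208/9003 ≈ 2.3103%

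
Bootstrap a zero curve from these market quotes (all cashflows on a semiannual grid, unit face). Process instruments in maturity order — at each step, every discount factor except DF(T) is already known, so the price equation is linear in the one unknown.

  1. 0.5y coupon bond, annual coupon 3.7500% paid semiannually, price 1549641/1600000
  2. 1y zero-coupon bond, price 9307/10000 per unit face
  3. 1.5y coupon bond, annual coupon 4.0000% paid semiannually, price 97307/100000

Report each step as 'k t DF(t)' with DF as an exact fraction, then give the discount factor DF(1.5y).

step 1 [0.5y] bond c/2=3/160: DF=(1549641/1600000 − 3/160·(0))/(1+3/160) = 9507/10000 ≈ 0.950700
step 2 [1y] zero: DF = P = 9307/10000 ≈ 0.930700
step 3 [1.5y] bond c/2=1/50: DF=(97307/100000 − 1/50·(0.950700+0.930700))/(1+1/50) = 9171/10000 ≈ 0.917100

1 1/2 9507/10000
2 1 9307/10000
3 3/2 9171/10000
DF(1.5y) = 9171/10000 ≈ 0.917100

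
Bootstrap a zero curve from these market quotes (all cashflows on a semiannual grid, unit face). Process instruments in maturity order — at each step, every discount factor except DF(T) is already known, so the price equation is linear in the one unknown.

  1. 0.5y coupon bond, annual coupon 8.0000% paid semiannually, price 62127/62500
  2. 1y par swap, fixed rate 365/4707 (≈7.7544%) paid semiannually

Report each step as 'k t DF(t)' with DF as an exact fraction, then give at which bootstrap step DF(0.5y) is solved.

step 1 [0.5y] bond c/2=1/25: DF=(62127/62500 − 1/25·(0))/(1+1/25) = 4779/5000 ≈ 0.955800
step 2 [1y] swap r/2=365/9414: DF=(1 − 365/9414·(0.955800))/(1+365/9414) = 927/1000 ≈ 0.927000

1 1/2 4779/5000
2 1 927/1000
DF(0.5y) is solved at step 1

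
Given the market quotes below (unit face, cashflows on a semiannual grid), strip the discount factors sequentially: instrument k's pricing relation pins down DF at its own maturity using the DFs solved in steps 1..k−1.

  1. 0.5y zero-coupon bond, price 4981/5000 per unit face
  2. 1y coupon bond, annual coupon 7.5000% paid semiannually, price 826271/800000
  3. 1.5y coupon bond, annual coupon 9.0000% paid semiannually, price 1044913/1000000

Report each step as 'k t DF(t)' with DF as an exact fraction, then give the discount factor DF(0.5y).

step 1 [0.5y] zero: DF = P = 4981/5000 ≈ 0.996200
step 2 [1y] bond c/2=3/80: DF=(826271/800000 − 3/80·(0.996200))/(1+3/80) = 1919/2000 ≈ 0.959500
step 3 [1.5y] bond c/2=9/200: DF=(1044913/1000000 − 9/200·(0.996200+0.959500))/(1+9/200) = 9157/10000 ≈ 0.915700

1 1/2 4981/5000
2 1 1919/2000
3 3/2 9157/10000
DF(0.5y) = 4981/5000 ≈ 0.996200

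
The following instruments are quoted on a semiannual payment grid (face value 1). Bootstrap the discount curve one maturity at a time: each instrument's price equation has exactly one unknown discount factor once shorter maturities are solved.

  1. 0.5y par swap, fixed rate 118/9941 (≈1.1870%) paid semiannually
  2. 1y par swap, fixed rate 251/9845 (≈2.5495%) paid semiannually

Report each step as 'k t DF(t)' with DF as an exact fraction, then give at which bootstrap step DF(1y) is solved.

step 1 [0.5y] swap r/2=59/9941: DF=(1 − 59/9941·(0))/(1+59/9941) = 9941/10000 ≈ 0.994100
step 2 [1y] swap r/2=251/19690: DF=(1 − 251/19690·(0.994100))/(1+251/19690) = 9749/10000 ≈ 0.974900

1 1/2 9941/10000
2 1 9749/10000
DF(1y) is solved at step 2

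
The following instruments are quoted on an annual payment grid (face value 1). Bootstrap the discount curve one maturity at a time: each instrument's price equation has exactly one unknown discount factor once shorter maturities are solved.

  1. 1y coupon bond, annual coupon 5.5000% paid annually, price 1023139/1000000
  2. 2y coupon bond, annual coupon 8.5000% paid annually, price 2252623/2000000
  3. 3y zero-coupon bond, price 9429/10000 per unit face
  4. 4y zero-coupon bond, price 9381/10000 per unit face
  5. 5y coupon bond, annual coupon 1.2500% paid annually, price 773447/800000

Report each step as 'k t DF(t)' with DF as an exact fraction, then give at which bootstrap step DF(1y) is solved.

1 1 4849/5000
2 2 9621/10000
3 3 9429/10000
4 4 9381/10000
5 5 4539/5000
DF(1y) is solved at step 1

step 1 [1y] bond c/1=11/200: DF=(1023139/1000000 − 11/200·(0))/(1+11/200) = 4849/5000 ≈ 0.969800
step 2 [2y] bond c/1=17/200: DF=(2252623/2000000 − 17/200·(0.969800))/(1+17/200) = 9621/10000 ≈ 0.962100
step 3 [3y] zero: DF = P = 9429/10000 ≈ 0.942900
step 4 [4y] zero: DF = P = 9381/10000 ≈ 0.938100
step 5 [5y] bond c/1=1/80: DF=(773447/800000 − 1/80·(0.969800+0.962100+0.942900+0.938100))/(1+1/80) = 4539/5000 ≈ 0.907800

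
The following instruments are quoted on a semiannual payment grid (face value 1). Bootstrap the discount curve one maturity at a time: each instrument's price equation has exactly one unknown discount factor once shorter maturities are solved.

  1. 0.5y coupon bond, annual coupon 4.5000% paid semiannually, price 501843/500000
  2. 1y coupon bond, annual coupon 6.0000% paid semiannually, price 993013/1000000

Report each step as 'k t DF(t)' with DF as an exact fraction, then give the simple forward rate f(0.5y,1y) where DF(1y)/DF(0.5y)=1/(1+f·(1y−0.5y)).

step 1 [0.5y] bond c/2=9/400: DF=(501843/500000 − 9/400·(0))/(1+9/400) = 1227/1250 ≈ 0.981600
step 2 [1y] bond c/2=3/100: DF=(993013/1000000 − 3/100·(0.981600))/(1+3/100) = 1871/2000 ≈ 0.935500

1 1/2 1227/1250
2 1 1871/2000
f(0.5y,1y) = ((1227/1250)/(1871/2000) − 1)/(1/2) = 922/9355 ≈ 9.8557%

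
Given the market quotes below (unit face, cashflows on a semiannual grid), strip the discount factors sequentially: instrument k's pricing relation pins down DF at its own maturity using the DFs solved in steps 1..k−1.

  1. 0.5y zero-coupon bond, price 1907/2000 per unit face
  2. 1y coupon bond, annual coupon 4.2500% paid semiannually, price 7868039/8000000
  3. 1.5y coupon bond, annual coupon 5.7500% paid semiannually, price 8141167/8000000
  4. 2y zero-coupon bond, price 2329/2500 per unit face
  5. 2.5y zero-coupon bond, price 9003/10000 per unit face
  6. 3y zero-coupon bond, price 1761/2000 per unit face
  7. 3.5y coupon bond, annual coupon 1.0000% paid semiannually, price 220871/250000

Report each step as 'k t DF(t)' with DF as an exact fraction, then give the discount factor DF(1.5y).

1 1/2 1907/2000
2 1 1179/1250
3 3/2 4681/5000
4 2 2329/2500
5 5/2 9003/10000
6 3 1761/2000
7 7/2 1703/2000
DF(1.5y) = 4681/5000 ≈ 0.936200

step 1 [0.5y] zero: DF = P = 1907/2000 ≈ 0.953500
step 2 [1y] bond c/2=17/800: DF=(7868039/8000000 − 17/800·(0.953500))/(1+17/800) = 1179/1250 ≈ 0.943200
step 3 [1.5y] bond c/2=23/800: DF=(8141167/8000000 − 23/800·(0.953500+0.943200))/(1+23/800) = 4681/5000 ≈ 0.936200
step 4 [2y] zero: DF = P = 2329/2500 ≈ 0.931600
step 5 [2.5y] zero: DF = P = 9003/10000 ≈ 0.900300
step 6 [3y] zero: DF = P = 1761/2000 ≈ 0.880500
step 7 [3.5y] bond c/2=1/200: DF=(220871/250000 − 1/200·(0.953500+0.943200+0.936200+0.931600+0.900300+0.880500))/(1+1/200) = 1703/2000 ≈ 0.851500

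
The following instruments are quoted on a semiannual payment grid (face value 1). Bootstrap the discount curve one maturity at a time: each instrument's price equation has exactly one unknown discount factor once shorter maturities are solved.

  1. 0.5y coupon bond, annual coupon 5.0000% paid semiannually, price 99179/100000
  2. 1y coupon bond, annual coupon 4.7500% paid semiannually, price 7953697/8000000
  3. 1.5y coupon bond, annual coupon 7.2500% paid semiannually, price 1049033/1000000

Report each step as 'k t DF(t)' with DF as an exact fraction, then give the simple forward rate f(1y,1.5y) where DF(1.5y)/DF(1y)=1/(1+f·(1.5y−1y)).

1 1/2 2419/2500
2 1 9487/10000
3 3/2 9453/10000
f(1y,1.5y) = ((9487/10000)/(9453/10000) − 1)/(1/2) = 68/9453 ≈ 0.7193%

step 1 [0.5y] bond c/2=1/40: DF=(99179/100000 − 1/40·(0))/(1+1/40) = 2419/2500 ≈ 0.967600
step 2 [1y] bond c/2=19/800: DF=(7953697/8000000 − 19/800·(0.967600))/(1+19/800) = 9487/10000 ≈ 0.948700
step 3 [1.5y] bond c/2=29/800: DF=(1049033/1000000 − 29/800·(0.967600+0.948700))/(1+29/800) = 9453/10000 ≈ 0.945300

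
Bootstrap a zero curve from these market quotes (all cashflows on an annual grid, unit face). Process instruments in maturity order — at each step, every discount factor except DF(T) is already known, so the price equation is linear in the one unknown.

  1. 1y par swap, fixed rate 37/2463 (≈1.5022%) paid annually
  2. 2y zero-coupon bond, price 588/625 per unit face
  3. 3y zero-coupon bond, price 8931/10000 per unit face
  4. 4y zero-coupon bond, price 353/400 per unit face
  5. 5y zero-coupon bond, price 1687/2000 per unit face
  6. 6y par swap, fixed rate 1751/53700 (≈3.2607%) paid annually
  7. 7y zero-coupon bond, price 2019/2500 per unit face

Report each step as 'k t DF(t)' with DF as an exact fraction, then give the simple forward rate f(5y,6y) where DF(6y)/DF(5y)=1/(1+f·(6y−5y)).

1 1 2463/2500
2 2 588/625
3 3 8931/10000
4 4 353/400
5 5 1687/2000
6 6 8249/10000
7 7 2019/2500
f(5y,6y) = ((1687/2000)/(8249/10000) − 1)/(1) = 186/8249 ≈ 2.2548%

step 1 [1y] swap r/1=37/2463: DF=(1 − 37/2463·(0))/(1+37/2463) = 2463/2500 ≈ 0.985200
step 2 [2y] zero: DF = P = 588/625 ≈ 0.940800
step 3 [3y] zero: DF = P = 8931/10000 ≈ 0.893100
step 4 [4y] zero: DF = P = 353/400 ≈ 0.882500
step 5 [5y] zero: DF = P = 1687/2000 ≈ 0.843500
step 6 [6y] swap r/1=1751/53700: DF=(1 − 1751/53700·(0.985200+0.940800+0.893100+0.882500+0.843500))/(1+1751/53700) = 8249/10000 ≈ 0.824900
step 7 [7y] zero: DF = P = 2019/2500 ≈ 0.807600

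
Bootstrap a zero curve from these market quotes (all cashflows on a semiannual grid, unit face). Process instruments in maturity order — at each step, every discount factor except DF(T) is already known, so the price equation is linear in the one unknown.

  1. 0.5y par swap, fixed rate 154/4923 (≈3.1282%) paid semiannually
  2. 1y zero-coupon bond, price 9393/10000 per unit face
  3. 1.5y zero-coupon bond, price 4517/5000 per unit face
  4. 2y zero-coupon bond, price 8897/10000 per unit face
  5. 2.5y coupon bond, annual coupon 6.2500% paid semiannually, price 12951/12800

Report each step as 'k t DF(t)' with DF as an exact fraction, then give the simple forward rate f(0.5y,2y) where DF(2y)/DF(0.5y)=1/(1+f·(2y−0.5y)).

step 1 [0.5y] swap r/2=77/4923: DF=(1 − 77/4923·(0))/(1+77/4923) = 4923/5000 ≈ 0.984600
step 2 [1y] zero: DF = P = 9393/10000 ≈ 0.939300
step 3 [1.5y] zero: DF = P = 4517/5000 ≈ 0.903400
step 4 [2y] zero: DF = P = 8897/10000 ≈ 0.889700
step 5 [2.5y] bond c/2=1/32: DF=(12951/12800 − 1/32·(0.984600+0.939300+0.903400+0.889700))/(1+1/32) = 1737/2000 ≈ 0.868500

1 1/2 4923/5000
2 1 9393/10000
3 3/2 4517/5000
4 2 8897/10000
5 5/2 1737/2000
f(0.5y,2y) = ((4923/5000)/(8897/10000) − 1)/(3/2) = 1898/26691 ≈ 7.1110%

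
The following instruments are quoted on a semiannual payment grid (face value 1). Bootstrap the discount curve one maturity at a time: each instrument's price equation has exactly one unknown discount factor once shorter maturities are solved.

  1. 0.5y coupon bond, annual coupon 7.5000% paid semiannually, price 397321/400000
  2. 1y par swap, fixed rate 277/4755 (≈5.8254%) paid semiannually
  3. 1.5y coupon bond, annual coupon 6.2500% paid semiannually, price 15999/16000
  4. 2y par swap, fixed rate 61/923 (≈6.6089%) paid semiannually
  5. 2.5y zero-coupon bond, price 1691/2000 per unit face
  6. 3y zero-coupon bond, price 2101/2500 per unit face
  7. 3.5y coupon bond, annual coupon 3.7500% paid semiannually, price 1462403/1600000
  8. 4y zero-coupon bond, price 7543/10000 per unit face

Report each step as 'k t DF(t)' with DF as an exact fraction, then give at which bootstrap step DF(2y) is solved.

1 1/2 4787/5000
2 1 4723/5000
3 3/2 114/125
4 2 439/500
5 5/2 1691/2000
6 3 2101/2500
7 7/2 3991/5000
8 4 7543/10000
DF(2y) is solved at step 4

step 1 [0.5y] bond c/2=3/80: DF=(397321/400000 − 3/80·(0))/(1+3/80) = 4787/5000 ≈ 0.957400
step 2 [1y] swap r/2=277/9510: DF=(1 − 277/9510·(0.957400))/(1+277/9510) = 4723/5000 ≈ 0.944600
step 3 [1.5y] bond c/2=1/32: DF=(15999/16000 − 1/32·(0.957400+0.944600))/(1+1/32) = 114/125 ≈ 0.912000
step 4 [2y] swap r/2=61/1846: DF=(1 − 61/1846·(0.957400+0.944600+0.912000))/(1+61/1846) = 439/500 ≈ 0.878000
step 5 [2.5y] zero: DF = P = 1691/2000 ≈ 0.845500
step 6 [3y] zero: DF = P = 2101/2500 ≈ 0.840400
step 7 [3.5y] bond c/2=3/160: DF=(1462403/1600000 − 3/160·(0.957400+0.944600+0.912000+0.878000+0.845500+0.840400))/(1+3/160) = 3991/5000 ≈ 0.798200
step 8 [4y] zero: DF = P = 7543/10000 ≈ 0.754300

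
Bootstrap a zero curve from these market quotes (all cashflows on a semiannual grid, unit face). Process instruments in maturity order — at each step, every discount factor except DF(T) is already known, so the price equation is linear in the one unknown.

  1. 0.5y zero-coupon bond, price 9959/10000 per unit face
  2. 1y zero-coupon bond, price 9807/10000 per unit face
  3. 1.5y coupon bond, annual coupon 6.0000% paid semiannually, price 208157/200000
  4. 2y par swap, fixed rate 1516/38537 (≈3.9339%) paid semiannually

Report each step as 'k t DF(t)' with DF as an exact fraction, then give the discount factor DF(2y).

1 1/2 9959/10000
2 1 9807/10000
3 3/2 9529/10000
4 2 4621/5000
DF(2y) = 4621/5000 ≈ 0.924200

step 1 [0.5y] zero: DF = P = 9959/10000 ≈ 0.995900
step 2 [1y] zero: DF = P = 9807/10000 ≈ 0.980700
step 3 [1.5y] bond c/2=3/100: DF=(208157/200000 − 3/100·(0.995900+0.980700))/(1+3/100) = 9529/10000 ≈ 0.952900
step 4 [2y] swap r/2=758/38537: DF=(1 − 758/38537·(0.995900+0.980700+0.952900))/(1+758/38537) = 4621/5000 ≈ 0.924200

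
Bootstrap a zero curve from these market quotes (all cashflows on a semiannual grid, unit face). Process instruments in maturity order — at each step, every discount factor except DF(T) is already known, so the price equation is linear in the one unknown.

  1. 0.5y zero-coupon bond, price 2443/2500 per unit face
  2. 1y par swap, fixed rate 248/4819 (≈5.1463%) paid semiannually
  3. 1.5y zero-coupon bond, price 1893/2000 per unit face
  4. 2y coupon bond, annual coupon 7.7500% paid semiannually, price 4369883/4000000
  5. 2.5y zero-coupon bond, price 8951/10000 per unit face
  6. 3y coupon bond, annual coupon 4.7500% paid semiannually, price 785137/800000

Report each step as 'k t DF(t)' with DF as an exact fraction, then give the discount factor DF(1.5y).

1 1/2 2443/2500
2 1 594/625
3 3/2 1893/2000
4 2 1889/2000
5 5/2 8951/10000
6 3 8493/10000
DF(1.5y) = 1893/2000 ≈ 0.946500

step 1 [0.5y] zero: DF = P = 2443/2500 ≈ 0.977200
step 2 [1y] swap r/2=124/4819: DF=(1 − 124/4819·(0.977200))/(1+124/4819) = 594/625 ≈ 0.950400
step 3 [1.5y] zero: DF = P = 1893/2000 ≈ 0.946500
step 4 [2y] bond c/2=31/800: DF=(4369883/4000000 − 31/800·(0.977200+0.950400+0.946500))/(1+31/800) = 1889/2000 ≈ 0.944500
step 5 [2.5y] zero: DF = P = 8951/10000 ≈ 0.895100
step 6 [3y] bond c/2=19/800: DF=(785137/800000 − 19/800·(0.977200+0.950400+0.946500+0.944500+0.895100))/(1+19/800) = 8493/10000 ≈ 0.849300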